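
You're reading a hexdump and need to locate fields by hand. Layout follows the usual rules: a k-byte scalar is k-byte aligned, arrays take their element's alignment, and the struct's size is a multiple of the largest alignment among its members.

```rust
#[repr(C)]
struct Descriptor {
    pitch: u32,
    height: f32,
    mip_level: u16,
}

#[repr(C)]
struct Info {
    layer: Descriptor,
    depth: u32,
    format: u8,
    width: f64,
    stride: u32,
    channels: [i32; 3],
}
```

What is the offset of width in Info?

24

Descriptor: pitch at 0 (size 4, align 4) → ends 4; height at 4 (size 4, align 4) → ends 8; mip_level at 8 (size 2, align 2) → ends 10; tail pad 2 to reach multiple of 4; total 12 bytes, alignment 4
layer at 0 (size 12, align 4) → ends 12
depth at 12 (size 4, align 4) → ends 16
format at 16 (size 1, align 1) → ends 17
pad 7 to align 8 for width
width at 24 (size 8, align 8) → ends 32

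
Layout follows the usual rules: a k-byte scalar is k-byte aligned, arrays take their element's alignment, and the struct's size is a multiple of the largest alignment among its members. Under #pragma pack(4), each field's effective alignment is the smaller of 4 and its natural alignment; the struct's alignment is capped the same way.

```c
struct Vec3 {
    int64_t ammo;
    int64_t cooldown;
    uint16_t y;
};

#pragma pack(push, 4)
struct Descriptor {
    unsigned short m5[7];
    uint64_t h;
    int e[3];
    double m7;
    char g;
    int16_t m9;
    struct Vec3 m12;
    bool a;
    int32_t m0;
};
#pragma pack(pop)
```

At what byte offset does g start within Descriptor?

44

Vec3: ammo at 0 (size 8, align 8) → ends 8; cooldown at 8 (size 8, align 8) → ends 16; y at 16 (size 2, align 2) → ends 18; tail pad 6 to reach multiple of 8; total 24 bytes, alignment 8
m5 at 0 (size 14, align 2) → ends 14
pad 2 to align 4 for h
h at 16 (size 8, align 4) → ends 24
e at 24 (size 12, align 4) → ends 36
m7 at 36 (size 8, align 4) → ends 44
g at 44 (size 1, align 1) → ends 45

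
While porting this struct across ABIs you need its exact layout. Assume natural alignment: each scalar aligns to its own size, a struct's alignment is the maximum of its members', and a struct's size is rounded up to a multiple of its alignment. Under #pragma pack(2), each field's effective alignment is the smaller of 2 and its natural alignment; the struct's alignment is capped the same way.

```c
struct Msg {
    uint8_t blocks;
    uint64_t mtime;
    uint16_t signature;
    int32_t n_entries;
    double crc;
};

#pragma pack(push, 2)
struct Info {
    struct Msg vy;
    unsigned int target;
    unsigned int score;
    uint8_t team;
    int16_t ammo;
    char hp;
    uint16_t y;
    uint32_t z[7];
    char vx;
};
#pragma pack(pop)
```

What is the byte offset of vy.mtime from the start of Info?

Msg: blocks at 0 (size 1, align 1) → ends 1; pad 7 to align 8 for mtime; mtime at 8 (size 8, align 8) → ends 16; signature at 16 (size 2, align 2) → ends 18; pad 2 to align 4 for n_entries; n_entries at 20 (size 4, align 4) → ends 24; crc at 24 (size 8, align 8) → ends 32; total 32 bytes, alignment 8
vy at 0 (size 32, align 2) → ends 32
within Msg: mtime at 8
0 + 8 = 8

8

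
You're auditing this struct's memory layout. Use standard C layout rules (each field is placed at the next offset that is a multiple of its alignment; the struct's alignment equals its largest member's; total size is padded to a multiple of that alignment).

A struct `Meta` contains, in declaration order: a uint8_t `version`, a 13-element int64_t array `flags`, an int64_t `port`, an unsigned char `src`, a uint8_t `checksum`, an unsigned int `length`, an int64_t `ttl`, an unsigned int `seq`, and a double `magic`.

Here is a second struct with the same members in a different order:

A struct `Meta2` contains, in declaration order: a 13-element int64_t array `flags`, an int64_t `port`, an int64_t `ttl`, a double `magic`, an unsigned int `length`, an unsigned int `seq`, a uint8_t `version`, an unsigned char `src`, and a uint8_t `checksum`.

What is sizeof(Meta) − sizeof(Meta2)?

8

0..1  version  (1B, 1-aligned)
1..8  -- padding (7B)
8..112  flags  (104B, 8-aligned)
112..120  port  (8B, 8-aligned)
120..121  src  (1B, 1-aligned)
121..122  checksum  (1B, 1-aligned)
122..124  -- padding (2B)
124..128  length  (4B, 4-aligned)
128..136  ttl  (8B, 8-aligned)
136..140  seq  (4B, 4-aligned)
140..144  -- padding (4B)
144..152  magic  (8B, 8-aligned)
sizeof = 152, alignof = 8
— Meta2 —
0..104  flags  (104B, 8-aligned)
104..112  port  (8B, 8-aligned)
112..120  ttl  (8B, 8-aligned)
120..128  magic  (8B, 8-aligned)
128..132  length  (4B, 4-aligned)
132..136  seq  (4B, 4-aligned)
136..137  version  (1B, 1-aligned)
137..138  src  (1B, 1-aligned)
138..139  checksum  (1B, 1-aligned)
139..144  -- tail padding (5B)
sizeof = 144, alignof = 8
152 − 144 = 8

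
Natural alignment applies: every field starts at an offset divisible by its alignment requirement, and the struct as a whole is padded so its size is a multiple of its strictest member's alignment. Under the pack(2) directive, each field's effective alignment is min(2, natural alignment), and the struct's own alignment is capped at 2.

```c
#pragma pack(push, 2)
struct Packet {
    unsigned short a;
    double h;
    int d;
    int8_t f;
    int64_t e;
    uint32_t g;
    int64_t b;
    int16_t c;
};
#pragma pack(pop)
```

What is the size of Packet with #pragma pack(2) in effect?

@0: a [2B, align 2] → 2
@2: h [8B, align 2] → 10
@10: d [4B, align 2] → 14
@14: f [1B, align 1] → 15
+1 pad (align 2)
@16: e [8B, align 2] → 24
@24: g [4B, align 2] → 28
@28: b [8B, align 2] → 36
@36: c [2B, align 2] → 38
size 38, align 2

38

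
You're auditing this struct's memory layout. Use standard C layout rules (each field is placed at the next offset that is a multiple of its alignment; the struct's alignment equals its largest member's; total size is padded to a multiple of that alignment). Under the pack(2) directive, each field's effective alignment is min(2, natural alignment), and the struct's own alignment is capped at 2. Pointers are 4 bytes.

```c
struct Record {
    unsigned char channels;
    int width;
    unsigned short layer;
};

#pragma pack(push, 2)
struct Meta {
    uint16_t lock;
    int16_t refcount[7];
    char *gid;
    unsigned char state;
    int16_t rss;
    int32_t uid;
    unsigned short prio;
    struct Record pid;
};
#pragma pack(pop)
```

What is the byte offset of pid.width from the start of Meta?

Record: 0..1  channels  (1B, 1-aligned); 1..4  -- padding (3B); 4..8  width  (4B, 4-aligned); 8..10  layer  (2B, 2-aligned); 10..12  -- tail padding (2B); sizeof = 12, alignof = 4
0..2  lock  (2B, 2-aligned)
2..16  refcount  (14B, 2-aligned)
16..20  gid  (4B, 2-aligned)
20..21  state  (1B, 1-aligned)
21..22  -- padding (1B)
22..24  rss  (2B, 2-aligned)
24..28  uid  (4B, 2-aligned)
28..30  prio  (2B, 2-aligned)
30..42  pid  (12B, 2-aligned)
within Record: width at 4
30 + 4 = 34

34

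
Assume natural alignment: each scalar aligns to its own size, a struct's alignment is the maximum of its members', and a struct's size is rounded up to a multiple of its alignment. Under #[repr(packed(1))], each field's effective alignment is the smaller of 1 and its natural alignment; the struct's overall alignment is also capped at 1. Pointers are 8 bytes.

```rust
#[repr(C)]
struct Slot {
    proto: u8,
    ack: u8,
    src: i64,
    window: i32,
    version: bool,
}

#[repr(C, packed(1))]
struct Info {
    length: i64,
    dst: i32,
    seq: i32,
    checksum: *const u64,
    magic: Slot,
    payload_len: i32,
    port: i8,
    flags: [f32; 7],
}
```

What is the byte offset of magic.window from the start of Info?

40

Slot: proto at 0 (size 1, align 1) → ends 1; ack at 1 (size 1, align 1) → ends 2; pad 6 to align 8 for src; src at 8 (size 8, align 8) → ends 16; window at 16 (size 4, align 4) → ends 20; version at 20 (size 1, align 1) → ends 21; tail pad 3 to reach multiple of 8; total 24 bytes, alignment 8
length at 0 (size 8, align 1) → ends 8
dst at 8 (size 4, align 1) → ends 12
seq at 12 (size 4, align 1) → ends 16
checksum at 16 (size 8, align 1) → ends 24
magic at 24 (size 24, align 1) → ends 48
within Slot: window at 16
24 + 16 = 40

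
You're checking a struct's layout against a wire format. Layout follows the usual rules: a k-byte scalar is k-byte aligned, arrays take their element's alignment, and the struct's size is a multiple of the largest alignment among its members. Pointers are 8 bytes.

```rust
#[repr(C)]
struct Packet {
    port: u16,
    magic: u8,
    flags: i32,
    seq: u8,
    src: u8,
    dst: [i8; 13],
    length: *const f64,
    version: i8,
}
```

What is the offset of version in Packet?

32

port at 0 (size 2, align 2) → ends 2
magic at 2 (size 1, align 1) → ends 3
pad 1 to align 4 for flags
flags at 4 (size 4, align 4) → ends 8
seq at 8 (size 1, align 1) → ends 9
src at 9 (size 1, align 1) → ends 10
dst at 10 (size 13, align 1) → ends 23
pad 1 to align 8 for length
length at 24 (size 8, align 8) → ends 32
version at 32 (size 1, align 1) → ends 33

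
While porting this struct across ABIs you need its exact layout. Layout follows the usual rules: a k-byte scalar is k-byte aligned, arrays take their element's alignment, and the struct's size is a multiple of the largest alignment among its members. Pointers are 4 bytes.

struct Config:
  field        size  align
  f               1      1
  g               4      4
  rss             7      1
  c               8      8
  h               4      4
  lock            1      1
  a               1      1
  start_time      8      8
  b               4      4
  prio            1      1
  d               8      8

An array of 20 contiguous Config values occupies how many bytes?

@0: f [1B, align 1] → 1
+3 pad (align 4)
@4: g [4B, align 4] → 8
@8: rss [7B, align 1] → 15
+1 pad (align 8)
@16: c [8B, align 8] → 24
@24: h [4B, align 4] → 28
@28: lock [1B, align 1] → 29
@29: a [1B, align 1] → 30
+2 pad (align 8)
@32: start_time [8B, align 8] → 40
@40: b [4B, align 4] → 44
@44: prio [1B, align 1] → 45
+3 pad (align 8)
@48: d [8B, align 8] → 56
size 56, align 8
array of 20: 20 × 56 = 1120

1120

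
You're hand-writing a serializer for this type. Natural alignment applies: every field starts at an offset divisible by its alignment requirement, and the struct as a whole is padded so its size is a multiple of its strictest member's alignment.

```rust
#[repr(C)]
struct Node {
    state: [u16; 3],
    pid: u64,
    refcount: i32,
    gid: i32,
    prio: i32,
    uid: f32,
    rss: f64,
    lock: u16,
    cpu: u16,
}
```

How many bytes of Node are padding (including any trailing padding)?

6

0..6  state  (6B, 2-aligned)
6..8  -- padding (2B)
8..16  pid  (8B, 8-aligned)
16..20  refcount  (4B, 4-aligned)
20..24  gid  (4B, 4-aligned)
24..28  prio  (4B, 4-aligned)
28..32  uid  (4B, 4-aligned)
32..40  rss  (8B, 8-aligned)
40..42  lock  (2B, 2-aligned)
42..44  cpu  (2B, 2-aligned)
44..48  -- tail padding (4B)
sizeof = 48, alignof = 8
data bytes 42, size 48 → padding 6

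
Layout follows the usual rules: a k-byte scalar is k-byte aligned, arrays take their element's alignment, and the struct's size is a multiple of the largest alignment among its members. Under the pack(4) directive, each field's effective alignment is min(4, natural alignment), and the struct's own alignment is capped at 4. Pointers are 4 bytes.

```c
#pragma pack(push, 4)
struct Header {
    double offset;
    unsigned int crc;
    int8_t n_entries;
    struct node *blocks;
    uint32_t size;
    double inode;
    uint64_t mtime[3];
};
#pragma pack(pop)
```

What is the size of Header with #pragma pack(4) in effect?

@0: offset [8B, align 4] → 8
@8: crc [4B, align 4] → 12
@12: n_entries [1B, align 1] → 13
+3 pad (align 4)
@16: blocks [4B, align 4] → 20
@20: size [4B, align 4] → 24
@24: inode [8B, align 4] → 32
@32: mtime [24B, align 4] → 56
size 56, align 4

56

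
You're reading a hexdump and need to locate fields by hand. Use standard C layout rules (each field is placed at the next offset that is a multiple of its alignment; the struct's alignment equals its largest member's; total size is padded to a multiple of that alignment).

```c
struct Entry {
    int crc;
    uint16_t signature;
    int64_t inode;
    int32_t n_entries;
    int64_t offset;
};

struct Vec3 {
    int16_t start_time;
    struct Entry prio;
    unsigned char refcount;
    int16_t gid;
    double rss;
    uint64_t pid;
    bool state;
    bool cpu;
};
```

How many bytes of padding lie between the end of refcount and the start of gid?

Entry: crc at 0 (size 4, align 4) → ends 4; signature at 4 (size 2, align 2) → ends 6; pad 2 to align 8 for inode; inode at 8 (size 8, align 8) → ends 16; n_entries at 16 (size 4, align 4) → ends 20; pad 4 to align 8 for offset; offset at 24 (size 8, align 8) → ends 32; total 32 bytes, alignment 8
start_time at 0 (size 2, align 2) → ends 2
pad 6 to align 8 for prio
prio at 8 (size 32, align 8) → ends 40
refcount at 40 (size 1, align 1) → ends 41
pad 1 to align 2 for gid
gid at 42 (size 2, align 2) → ends 44

1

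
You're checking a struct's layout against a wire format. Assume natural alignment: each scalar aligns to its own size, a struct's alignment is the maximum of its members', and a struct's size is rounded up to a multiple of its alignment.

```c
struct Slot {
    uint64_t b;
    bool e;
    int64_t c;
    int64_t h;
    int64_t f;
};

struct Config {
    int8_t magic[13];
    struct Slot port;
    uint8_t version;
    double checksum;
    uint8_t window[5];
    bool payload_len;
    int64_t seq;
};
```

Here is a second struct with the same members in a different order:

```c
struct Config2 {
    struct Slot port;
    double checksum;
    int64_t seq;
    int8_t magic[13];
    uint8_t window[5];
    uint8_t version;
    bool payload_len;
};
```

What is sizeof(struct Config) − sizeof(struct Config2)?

Slot: @0: b [8B, align 8] → 8; @8: e [1B, align 1] → 9; +7 pad (align 8); @16: c [8B, align 8] → 24; @24: h [8B, align 8] → 32; @32: f [8B, align 8] → 40; size 40, align 8
@0: magic [13B, align 1] → 13
+3 pad (align 8)
@16: port [40B, align 8] → 56
@56: version [1B, align 1] → 57
+7 pad (align 8)
@64: checksum [8B, align 8] → 72
@72: window [5B, align 1] → 77
@77: payload_len [1B, align 1] → 78
+2 pad (align 8)
@80: seq [8B, align 8] → 88
size 88, align 8
— Config2 —
@0: port [40B, align 8] → 40
@40: checksum [8B, align 8] → 48
@48: seq [8B, align 8] → 56
@56: magic [13B, align 1] → 69
@69: window [5B, align 1] → 74
@74: version [1B, align 1] → 75
@75: payload_len [1B, align 1] → 76
+4 tail pad (align 8)
size 80, align 8
88 − 80 = 8

8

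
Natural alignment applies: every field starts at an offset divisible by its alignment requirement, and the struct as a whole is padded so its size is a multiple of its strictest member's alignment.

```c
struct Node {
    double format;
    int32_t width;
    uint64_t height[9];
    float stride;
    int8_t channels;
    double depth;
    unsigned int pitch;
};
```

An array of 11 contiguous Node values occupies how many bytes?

format at 0 (size 8, align 8) → ends 8
width at 8 (size 4, align 4) → ends 12
pad 4 to align 8 for height
height at 16 (size 72, align 8) → ends 88
stride at 88 (size 4, align 4) → ends 92
channels at 92 (size 1, align 1) → ends 93
pad 3 to align 8 for depth
depth at 96 (size 8, align 8) → ends 104
pitch at 104 (size 4, align 4) → ends 108
tail pad 4 to reach multiple of 8
total 112 bytes, alignment 8
array of 11: 11 × 112 = 1232

1232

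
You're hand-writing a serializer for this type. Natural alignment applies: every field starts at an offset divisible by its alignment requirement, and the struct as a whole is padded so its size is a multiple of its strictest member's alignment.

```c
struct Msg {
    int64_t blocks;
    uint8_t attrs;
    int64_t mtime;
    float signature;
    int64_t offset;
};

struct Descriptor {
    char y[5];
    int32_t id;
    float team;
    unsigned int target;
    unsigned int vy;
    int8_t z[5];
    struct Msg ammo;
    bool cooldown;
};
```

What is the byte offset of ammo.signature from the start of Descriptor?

Msg: blocks at 0 (size 8, align 8) → ends 8; attrs at 8 (size 1, align 1) → ends 9; pad 7 to align 8 for mtime; mtime at 16 (size 8, align 8) → ends 24; signature at 24 (size 4, align 4) → ends 28; pad 4 to align 8 for offset; offset at 32 (size 8, align 8) → ends 40; total 40 bytes, alignment 8
y at 0 (size 5, align 1) → ends 5
pad 3 to align 4 for id
id at 8 (size 4, align 4) → ends 12
team at 12 (size 4, align 4) → ends 16
target at 16 (size 4, align 4) → ends 20
vy at 20 (size 4, align 4) → ends 24
z at 24 (size 5, align 1) → ends 29
pad 3 to align 8 for ammo
ammo at 32 (size 40, align 8) → ends 72
within Msg: signature at 24
32 + 24 = 56

56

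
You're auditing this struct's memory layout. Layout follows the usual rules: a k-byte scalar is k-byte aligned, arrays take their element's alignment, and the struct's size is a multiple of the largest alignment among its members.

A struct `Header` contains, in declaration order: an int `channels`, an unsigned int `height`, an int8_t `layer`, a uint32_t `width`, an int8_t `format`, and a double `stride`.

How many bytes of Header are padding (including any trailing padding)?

10

channels at 0 (size 4, align 4) → ends 4
height at 4 (size 4, align 4) → ends 8
layer at 8 (size 1, align 1) → ends 9
pad 3 to align 4 for width
width at 12 (size 4, align 4) → ends 16
format at 16 (size 1, align 1) → ends 17
pad 7 to align 8 for stride
stride at 24 (size 8, align 8) → ends 32
total 32 bytes, alignment 8
data bytes 22, size 32 → padding 10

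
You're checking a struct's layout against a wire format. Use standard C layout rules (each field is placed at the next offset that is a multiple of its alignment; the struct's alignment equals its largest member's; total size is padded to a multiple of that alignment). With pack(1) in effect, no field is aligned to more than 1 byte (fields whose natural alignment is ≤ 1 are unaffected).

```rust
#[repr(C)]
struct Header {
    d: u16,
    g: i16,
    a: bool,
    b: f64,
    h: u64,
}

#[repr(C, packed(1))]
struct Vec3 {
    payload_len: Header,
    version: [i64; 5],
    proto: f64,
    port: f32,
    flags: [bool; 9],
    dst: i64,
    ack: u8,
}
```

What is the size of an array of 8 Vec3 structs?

752

Header: d at 0 (size 2, align 2) → ends 2; g at 2 (size 2, align 2) → ends 4; a at 4 (size 1, align 1) → ends 5; pad 3 to align 8 for b; b at 8 (size 8, align 8) → ends 16; h at 16 (size 8, align 8) → ends 24; total 24 bytes, alignment 8
payload_len at 0 (size 24, align 1) → ends 24
version at 24 (size 40, align 1) → ends 64
proto at 64 (size 8, align 1) → ends 72
port at 72 (size 4, align 1) → ends 76
flags at 76 (size 9, align 1) → ends 85
dst at 85 (size 8, align 1) → ends 93
ack at 93 (size 1, align 1) → ends 94
total 94 bytes, alignment 1
array of 8: 8 × 94 = 752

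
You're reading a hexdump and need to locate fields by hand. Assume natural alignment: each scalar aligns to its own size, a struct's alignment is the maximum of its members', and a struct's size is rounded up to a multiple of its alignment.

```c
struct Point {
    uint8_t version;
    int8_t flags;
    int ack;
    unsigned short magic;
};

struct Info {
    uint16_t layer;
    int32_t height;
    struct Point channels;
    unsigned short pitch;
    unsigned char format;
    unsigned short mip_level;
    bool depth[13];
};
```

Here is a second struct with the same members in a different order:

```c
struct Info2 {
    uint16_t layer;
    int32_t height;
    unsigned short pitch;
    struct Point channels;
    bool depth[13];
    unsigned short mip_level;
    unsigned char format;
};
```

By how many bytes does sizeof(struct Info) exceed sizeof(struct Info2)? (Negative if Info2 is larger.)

Point: 0..1  version  (1B, 1-aligned); 1..2  flags  (1B, 1-aligned); 2..4  -- padding (2B); 4..8  ack  (4B, 4-aligned); 8..10  magic  (2B, 2-aligned); 10..12  -- tail padding (2B); sizeof = 12, alignof = 4
0..2  layer  (2B, 2-aligned)
2..4  -- padding (2B)
4..8  height  (4B, 4-aligned)
8..20  channels  (12B, 4-aligned)
20..22  pitch  (2B, 2-aligned)
22..23  format  (1B, 1-aligned)
23..24  -- padding (1B)
24..26  mip_level  (2B, 2-aligned)
26..39  depth  (13B, 1-aligned)
39..40  -- tail padding (1B)
sizeof = 40, alignof = 4
— Info2 —
0..2  layer  (2B, 2-aligned)
2..4  -- padding (2B)
4..8  height  (4B, 4-aligned)
8..10  pitch  (2B, 2-aligned)
10..12  -- padding (2B)
12..24  channels  (12B, 4-aligned)
24..37  depth  (13B, 1-aligned)
37..38  -- padding (1B)
38..40  mip_level  (2B, 2-aligned)
40..41  format  (1B, 1-aligned)
41..44  -- tail padding (3B)
sizeof = 44, alignof = 4
40 − 44 = -4

-4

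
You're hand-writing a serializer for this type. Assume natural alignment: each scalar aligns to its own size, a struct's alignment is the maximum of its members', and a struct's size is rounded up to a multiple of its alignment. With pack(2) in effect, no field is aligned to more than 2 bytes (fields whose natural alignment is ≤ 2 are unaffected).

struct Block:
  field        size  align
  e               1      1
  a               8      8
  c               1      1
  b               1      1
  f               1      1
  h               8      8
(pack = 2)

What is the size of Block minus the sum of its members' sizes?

2

e at 0 (size 1, align 1) → ends 1
pad 1 to align 2 for a
a at 2 (size 8, align 2) → ends 10
c at 10 (size 1, align 1) → ends 11
b at 11 (size 1, align 1) → ends 12
f at 12 (size 1, align 1) → ends 13
pad 1 to align 2 for h
h at 14 (size 8, align 2) → ends 22
total 22 bytes, alignment 2
data bytes 20, size 22 → padding 2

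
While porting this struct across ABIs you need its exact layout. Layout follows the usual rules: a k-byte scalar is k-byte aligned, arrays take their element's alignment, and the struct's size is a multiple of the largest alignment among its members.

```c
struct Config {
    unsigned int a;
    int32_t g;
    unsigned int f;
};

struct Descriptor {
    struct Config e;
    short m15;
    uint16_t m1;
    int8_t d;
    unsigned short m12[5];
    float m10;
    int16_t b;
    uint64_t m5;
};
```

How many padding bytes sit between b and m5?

6

Config: a at 0 (size 4, align 4) → ends 4; g at 4 (size 4, align 4) → ends 8; f at 8 (size 4, align 4) → ends 12; total 12 bytes, alignment 4
e at 0 (size 12, align 4) → ends 12
m15 at 12 (size 2, align 2) → ends 14
m1 at 14 (size 2, align 2) → ends 16
d at 16 (size 1, align 1) → ends 17
pad 1 to align 2 for m12
m12 at 18 (size 10, align 2) → ends 28
m10 at 28 (size 4, align 4) → ends 32
b at 32 (size 2, align 2) → ends 34
pad 6 to align 8 for m5
m5 at 40 (size 8, align 8) → ends 48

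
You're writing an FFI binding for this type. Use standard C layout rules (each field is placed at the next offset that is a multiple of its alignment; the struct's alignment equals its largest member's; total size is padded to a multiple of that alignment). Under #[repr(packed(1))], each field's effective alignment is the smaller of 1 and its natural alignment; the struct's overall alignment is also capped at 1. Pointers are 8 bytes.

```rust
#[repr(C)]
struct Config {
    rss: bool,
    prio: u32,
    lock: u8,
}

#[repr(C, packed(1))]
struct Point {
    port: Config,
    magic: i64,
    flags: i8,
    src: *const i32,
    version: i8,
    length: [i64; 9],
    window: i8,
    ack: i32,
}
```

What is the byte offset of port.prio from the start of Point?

Config: 0..1  rss  (1B, 1-aligned); 1..4  -- padding (3B); 4..8  prio  (4B, 4-aligned); 8..9  lock  (1B, 1-aligned); 9..12  -- tail padding (3B); sizeof = 12, alignof = 4
0..12  port  (12B, 1-aligned)
within Config: prio at 4
0 + 4 = 4

4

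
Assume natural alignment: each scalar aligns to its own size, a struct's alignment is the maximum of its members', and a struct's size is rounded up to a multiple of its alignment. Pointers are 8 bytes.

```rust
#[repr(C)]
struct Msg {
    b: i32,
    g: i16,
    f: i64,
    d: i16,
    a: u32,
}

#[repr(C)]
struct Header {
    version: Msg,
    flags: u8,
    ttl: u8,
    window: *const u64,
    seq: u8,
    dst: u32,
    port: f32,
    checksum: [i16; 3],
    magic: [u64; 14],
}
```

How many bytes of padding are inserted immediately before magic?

Msg: @0: b [4B, align 4] → 4; @4: g [2B, align 2] → 6; +2 pad (align 8); @8: f [8B, align 8] → 16; @16: d [2B, align 2] → 18; +2 pad (align 4); @20: a [4B, align 4] → 24; size 24, align 8
@0: version [24B, align 8] → 24
@24: flags [1B, align 1] → 25
@25: ttl [1B, align 1] → 26
+6 pad (align 8)
@32: window [8B, align 8] → 40
@40: seq [1B, align 1] → 41
+3 pad (align 4)
@44: dst [4B, align 4] → 48
@48: port [4B, align 4] → 52
@52: checksum [6B, align 2] → 58
+6 pad (align 8)
@64: magic [112B, align 8] → 176

6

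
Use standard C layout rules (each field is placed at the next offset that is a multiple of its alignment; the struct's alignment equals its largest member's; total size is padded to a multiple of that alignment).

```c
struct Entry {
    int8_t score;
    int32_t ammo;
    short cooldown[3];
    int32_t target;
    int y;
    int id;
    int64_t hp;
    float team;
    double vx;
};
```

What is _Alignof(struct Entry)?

8

member alignments: score=1, ammo=4, cooldown=2, target=4, y=4, id=4, hp=8, team=4, vx=8
max = 8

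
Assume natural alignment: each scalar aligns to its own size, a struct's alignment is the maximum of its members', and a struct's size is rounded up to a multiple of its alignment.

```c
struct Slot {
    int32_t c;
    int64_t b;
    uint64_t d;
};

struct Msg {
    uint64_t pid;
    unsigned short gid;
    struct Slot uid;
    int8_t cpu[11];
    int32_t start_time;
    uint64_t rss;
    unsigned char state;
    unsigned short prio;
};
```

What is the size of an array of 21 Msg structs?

1512

Slot: @0: c [4B, align 4] → 4; +4 pad (align 8); @8: b [8B, align 8] → 16; @16: d [8B, align 8] → 24; size 24, align 8
@0: pid [8B, align 8] → 8
@8: gid [2B, align 2] → 10
+6 pad (align 8)
@16: uid [24B, align 8] → 40
@40: cpu [11B, align 1] → 51
+1 pad (align 4)
@52: start_time [4B, align 4] → 56
@56: rss [8B, align 8] → 64
@64: state [1B, align 1] → 65
+1 pad (align 2)
@66: prio [2B, align 2] → 68
+4 tail pad (align 8)
size 72, align 8
array of 21: 21 × 72 = 1512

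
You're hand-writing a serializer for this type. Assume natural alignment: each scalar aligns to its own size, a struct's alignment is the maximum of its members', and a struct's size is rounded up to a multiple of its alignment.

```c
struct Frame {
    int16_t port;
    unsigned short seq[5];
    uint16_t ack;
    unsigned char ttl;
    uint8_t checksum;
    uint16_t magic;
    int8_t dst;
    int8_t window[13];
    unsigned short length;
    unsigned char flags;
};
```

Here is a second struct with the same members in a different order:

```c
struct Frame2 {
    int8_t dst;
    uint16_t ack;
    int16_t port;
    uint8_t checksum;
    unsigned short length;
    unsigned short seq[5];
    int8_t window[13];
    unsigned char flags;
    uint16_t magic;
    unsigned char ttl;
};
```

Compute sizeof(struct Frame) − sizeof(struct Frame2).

-2

0..2  port  (2B, 2-aligned)
2..12  seq  (10B, 2-aligned)
12..14  ack  (2B, 2-aligned)
14..15  ttl  (1B, 1-aligned)
15..16  checksum  (1B, 1-aligned)
16..18  magic  (2B, 2-aligned)
18..19  dst  (1B, 1-aligned)
19..32  window  (13B, 1-aligned)
32..34  length  (2B, 2-aligned)
34..35  flags  (1B, 1-aligned)
35..36  -- tail padding (1B)
sizeof = 36, alignof = 2
— Frame2 —
0..1  dst  (1B, 1-aligned)
1..2  -- padding (1B)
2..4  ack  (2B, 2-aligned)
4..6  port  (2B, 2-aligned)
6..7  checksum  (1B, 1-aligned)
7..8  -- padding (1B)
8..10  length  (2B, 2-aligned)
10..20  seq  (10B, 2-aligned)
20..33  window  (13B, 1-aligned)
33..34  flags  (1B, 1-aligned)
34..36  magic  (2B, 2-aligned)
36..37  ttl  (1B, 1-aligned)
37..38  -- tail padding (1B)
sizeof = 38, alignof = 2
36 − 38 = -2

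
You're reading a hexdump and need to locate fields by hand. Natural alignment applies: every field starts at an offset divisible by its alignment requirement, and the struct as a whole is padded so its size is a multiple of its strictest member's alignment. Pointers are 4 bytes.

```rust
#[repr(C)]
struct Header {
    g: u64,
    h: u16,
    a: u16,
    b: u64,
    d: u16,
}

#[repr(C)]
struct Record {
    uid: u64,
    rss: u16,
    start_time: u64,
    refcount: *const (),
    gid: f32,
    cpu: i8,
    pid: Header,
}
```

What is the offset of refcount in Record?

Header: @0: g [8B, align 8] → 8; @8: h [2B, align 2] → 10; @10: a [2B, align 2] → 12; +4 pad (align 8); @16: b [8B, align 8] → 24; @24: d [2B, align 2] → 26; +6 tail pad (align 8); size 32, align 8
@0: uid [8B, align 8] → 8
@8: rss [2B, align 2] → 10
+6 pad (align 8)
@16: start_time [8B, align 8] → 24
@24: refcount [4B, align 4] → 28

24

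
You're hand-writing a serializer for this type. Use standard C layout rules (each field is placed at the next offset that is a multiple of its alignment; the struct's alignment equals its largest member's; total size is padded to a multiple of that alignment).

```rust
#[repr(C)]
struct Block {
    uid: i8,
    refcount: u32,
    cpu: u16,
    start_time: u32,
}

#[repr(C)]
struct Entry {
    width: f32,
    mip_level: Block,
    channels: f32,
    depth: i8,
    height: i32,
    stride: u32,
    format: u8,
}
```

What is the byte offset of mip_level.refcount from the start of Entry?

8

Block: @0: uid [1B, align 1] → 1; +3 pad (align 4); @4: refcount [4B, align 4] → 8; @8: cpu [2B, align 2] → 10; +2 pad (align 4); @12: start_time [4B, align 4] → 16; size 16, align 4
@0: width [4B, align 4] → 4
@4: mip_level [16B, align 4] → 20
within Block: refcount at 4
4 + 4 = 8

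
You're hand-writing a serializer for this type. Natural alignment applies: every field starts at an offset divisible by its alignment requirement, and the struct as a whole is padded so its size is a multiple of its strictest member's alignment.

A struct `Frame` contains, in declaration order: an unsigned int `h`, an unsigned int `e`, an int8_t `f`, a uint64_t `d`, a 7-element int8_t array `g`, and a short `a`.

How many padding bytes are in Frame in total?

14

h at 0 (size 4, align 4) → ends 4
e at 4 (size 4, align 4) → ends 8
f at 8 (size 1, align 1) → ends 9
pad 7 to align 8 for d
d at 16 (size 8, align 8) → ends 24
g at 24 (size 7, align 1) → ends 31
pad 1 to align 2 for a
a at 32 (size 2, align 2) → ends 34
tail pad 6 to reach multiple of 8
total 40 bytes, alignment 8
data bytes 26, size 40 → padding 14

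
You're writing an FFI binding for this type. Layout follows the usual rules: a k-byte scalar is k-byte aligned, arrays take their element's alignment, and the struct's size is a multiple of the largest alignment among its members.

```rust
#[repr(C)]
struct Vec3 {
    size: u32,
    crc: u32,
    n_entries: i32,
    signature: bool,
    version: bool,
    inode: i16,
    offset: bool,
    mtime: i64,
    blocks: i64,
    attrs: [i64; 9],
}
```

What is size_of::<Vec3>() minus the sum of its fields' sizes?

@0: size [4B, align 4] → 4
@4: crc [4B, align 4] → 8
@8: n_entries [4B, align 4] → 12
@12: signature [1B, align 1] → 13
@13: version [1B, align 1] → 14
@14: inode [2B, align 2] → 16
@16: offset [1B, align 1] → 17
+7 pad (align 8)
@24: mtime [8B, align 8] → 32
@32: blocks [8B, align 8] → 40
@40: attrs [72B, align 8] → 112
size 112, align 8
data bytes 105, size 112 → padding 7

7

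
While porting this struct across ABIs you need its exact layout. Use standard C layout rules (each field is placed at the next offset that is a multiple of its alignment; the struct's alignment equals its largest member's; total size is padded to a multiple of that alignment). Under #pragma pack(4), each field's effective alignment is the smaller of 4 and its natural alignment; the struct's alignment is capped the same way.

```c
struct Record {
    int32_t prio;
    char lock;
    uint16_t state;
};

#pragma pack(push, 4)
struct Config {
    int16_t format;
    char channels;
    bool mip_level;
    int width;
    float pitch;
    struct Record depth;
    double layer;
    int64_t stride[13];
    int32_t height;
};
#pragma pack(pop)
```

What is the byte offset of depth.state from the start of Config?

Record: prio at 0 (size 4, align 4) → ends 4; lock at 4 (size 1, align 1) → ends 5; pad 1 to align 2 for state; state at 6 (size 2, align 2) → ends 8; total 8 bytes, alignment 4
format at 0 (size 2, align 2) → ends 2
channels at 2 (size 1, align 1) → ends 3
mip_level at 3 (size 1, align 1) → ends 4
width at 4 (size 4, align 4) → ends 8
pitch at 8 (size 4, align 4) → ends 12
depth at 12 (size 8, align 4) → ends 20
within Record: state at 6
12 + 6 = 18

18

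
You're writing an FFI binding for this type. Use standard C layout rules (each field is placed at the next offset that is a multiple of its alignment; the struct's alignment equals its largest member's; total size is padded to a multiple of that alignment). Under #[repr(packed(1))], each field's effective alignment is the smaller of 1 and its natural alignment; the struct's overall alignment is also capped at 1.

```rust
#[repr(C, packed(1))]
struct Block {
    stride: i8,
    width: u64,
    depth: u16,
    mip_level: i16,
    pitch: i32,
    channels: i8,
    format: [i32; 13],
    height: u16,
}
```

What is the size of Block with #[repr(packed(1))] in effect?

72

stride at 0 (size 1, align 1) → ends 1
width at 1 (size 8, align 1) → ends 9
depth at 9 (size 2, align 1) → ends 11
mip_level at 11 (size 2, align 1) → ends 13
pitch at 13 (size 4, align 1) → ends 17
channels at 17 (size 1, align 1) → ends 18
format at 18 (size 52, align 1) → ends 70
height at 70 (size 2, align 1) → ends 72
total 72 bytes, alignment 1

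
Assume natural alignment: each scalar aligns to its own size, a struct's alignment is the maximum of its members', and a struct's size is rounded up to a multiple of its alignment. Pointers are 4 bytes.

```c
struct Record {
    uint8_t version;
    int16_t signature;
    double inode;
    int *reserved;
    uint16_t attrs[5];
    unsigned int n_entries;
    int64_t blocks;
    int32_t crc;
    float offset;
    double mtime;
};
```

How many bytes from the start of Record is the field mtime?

version at 0 (size 1, align 1) → ends 1
pad 1 to align 2 for signature
signature at 2 (size 2, align 2) → ends 4
pad 4 to align 8 for inode
inode at 8 (size 8, align 8) → ends 16
reserved at 16 (size 4, align 4) → ends 20
attrs at 20 (size 10, align 2) → ends 30
pad 2 to align 4 for n_entries
n_entries at 32 (size 4, align 4) → ends 36
pad 4 to align 8 for blocks
blocks at 40 (size 8, align 8) → ends 48
crc at 48 (size 4, align 4) → ends 52
offset at 52 (size 4, align 4) → ends 56
mtime at 56 (size 8, align 8) → ends 64

56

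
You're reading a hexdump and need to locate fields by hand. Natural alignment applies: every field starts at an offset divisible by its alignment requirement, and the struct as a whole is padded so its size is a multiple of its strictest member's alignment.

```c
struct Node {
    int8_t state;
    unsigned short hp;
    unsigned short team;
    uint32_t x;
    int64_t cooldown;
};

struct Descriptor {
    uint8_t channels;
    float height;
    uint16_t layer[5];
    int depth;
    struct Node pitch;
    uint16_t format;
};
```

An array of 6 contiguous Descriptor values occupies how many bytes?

Node: @0: state [1B, align 1] → 1; +1 pad (align 2); @2: hp [2B, align 2] → 4; @4: team [2B, align 2] → 6; +2 pad (align 4); @8: x [4B, align 4] → 12; +4 pad (align 8); @16: cooldown [8B, align 8] → 24; size 24, align 8
@0: channels [1B, align 1] → 1
+3 pad (align 4)
@4: height [4B, align 4] → 8
@8: layer [10B, align 2] → 18
+2 pad (align 4)
@20: depth [4B, align 4] → 24
@24: pitch [24B, align 8] → 48
@48: format [2B, align 2] → 50
+6 tail pad (align 8)
size 56, align 8
array of 6: 6 × 56 = 336

336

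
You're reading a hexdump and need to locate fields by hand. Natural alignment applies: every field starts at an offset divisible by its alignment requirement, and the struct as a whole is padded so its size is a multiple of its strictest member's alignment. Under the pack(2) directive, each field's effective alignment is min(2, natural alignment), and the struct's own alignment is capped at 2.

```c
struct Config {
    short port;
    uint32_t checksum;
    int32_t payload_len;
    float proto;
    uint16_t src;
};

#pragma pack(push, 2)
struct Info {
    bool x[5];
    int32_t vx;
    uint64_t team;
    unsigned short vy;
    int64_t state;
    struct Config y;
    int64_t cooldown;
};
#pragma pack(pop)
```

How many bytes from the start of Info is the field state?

20

Config: 0..2  port  (2B, 2-aligned); 2..4  -- padding (2B); 4..8  checksum  (4B, 4-aligned); 8..12  payload_len  (4B, 4-aligned); 12..16  proto  (4B, 4-aligned); 16..18  src  (2B, 2-aligned); 18..20  -- tail padding (2B); sizeof = 20, alignof = 4
0..5  x  (5B, 1-aligned)
5..6  -- padding (1B)
6..10  vx  (4B, 2-aligned)
10..18  team  (8B, 2-aligned)
18..20  vy  (2B, 2-aligned)
20..28  state  (8B, 2-aligned)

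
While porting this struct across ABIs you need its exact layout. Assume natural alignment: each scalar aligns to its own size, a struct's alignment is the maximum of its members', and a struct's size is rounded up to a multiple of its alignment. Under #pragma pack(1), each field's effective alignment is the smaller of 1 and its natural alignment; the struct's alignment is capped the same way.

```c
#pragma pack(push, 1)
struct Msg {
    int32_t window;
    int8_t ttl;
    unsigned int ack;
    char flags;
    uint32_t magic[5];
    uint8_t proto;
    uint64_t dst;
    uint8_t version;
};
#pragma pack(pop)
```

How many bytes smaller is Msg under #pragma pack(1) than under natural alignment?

16

natural layout:
  0..4  window  (4B, 4-aligned)
  4..5  ttl  (1B, 1-aligned)
  5..8  -- padding (3B)
  8..12  ack  (4B, 4-aligned)
  12..13  flags  (1B, 1-aligned)
  13..16  -- padding (3B)
  16..36  magic  (20B, 4-aligned)
  36..37  proto  (1B, 1-aligned)
  37..40  -- padding (3B)
  40..48  dst  (8B, 8-aligned)
  48..49  version  (1B, 1-aligned)
  49..56  -- tail padding (7B)
  sizeof = 56, alignof = 8
packed(1) layout:
  0..4  window  (4B, 1-aligned)
  4..5  ttl  (1B, 1-aligned)
  5..9  ack  (4B, 1-aligned)
  9..10  flags  (1B, 1-aligned)
  10..30  magic  (20B, 1-aligned)
  30..31  proto  (1B, 1-aligned)
  31..39  dst  (8B, 1-aligned)
  39..40  version  (1B, 1-aligned)
  sizeof = 40, alignof = 1
56 − 40 = 16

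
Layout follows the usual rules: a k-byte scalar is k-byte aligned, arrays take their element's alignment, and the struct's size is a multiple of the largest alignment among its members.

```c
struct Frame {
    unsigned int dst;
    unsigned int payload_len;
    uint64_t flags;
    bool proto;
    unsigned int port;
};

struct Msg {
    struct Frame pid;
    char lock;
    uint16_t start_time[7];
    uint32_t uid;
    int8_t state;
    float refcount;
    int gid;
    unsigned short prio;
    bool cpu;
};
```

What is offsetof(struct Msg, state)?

Frame: 0..4  dst  (4B, 4-aligned); 4..8  payload_len  (4B, 4-aligned); 8..16  flags  (8B, 8-aligned); 16..17  proto  (1B, 1-aligned); 17..20  -- padding (3B); 20..24  port  (4B, 4-aligned); sizeof = 24, alignof = 8
0..24  pid  (24B, 8-aligned)
24..25  lock  (1B, 1-aligned)
25..26  -- padding (1B)
26..40  start_time  (14B, 2-aligned)
40..44  uid  (4B, 4-aligned)
44..45  state  (1B, 1-aligned)

44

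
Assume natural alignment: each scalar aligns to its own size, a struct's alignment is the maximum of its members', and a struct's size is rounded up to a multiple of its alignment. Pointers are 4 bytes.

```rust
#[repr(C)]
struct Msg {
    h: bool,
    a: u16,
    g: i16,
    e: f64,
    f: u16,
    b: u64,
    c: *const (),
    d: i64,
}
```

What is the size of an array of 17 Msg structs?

816

@0: h [1B, align 1] → 1
+1 pad (align 2)
@2: a [2B, align 2] → 4
@4: g [2B, align 2] → 6
+2 pad (align 8)
@8: e [8B, align 8] → 16
@16: f [2B, align 2] → 18
+6 pad (align 8)
@24: b [8B, align 8] → 32
@32: c [4B, align 4] → 36
+4 pad (align 8)
@40: d [8B, align 8] → 48
size 48, align 8
array of 17: 17 × 48 = 816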